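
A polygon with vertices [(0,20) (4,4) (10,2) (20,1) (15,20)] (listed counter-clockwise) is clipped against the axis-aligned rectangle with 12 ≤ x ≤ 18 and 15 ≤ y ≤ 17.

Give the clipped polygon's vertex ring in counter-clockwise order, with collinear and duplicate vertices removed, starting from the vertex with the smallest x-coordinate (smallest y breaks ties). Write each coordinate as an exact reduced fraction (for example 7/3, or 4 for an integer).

Clipped polygon: [(12,15) (310/19,15) (300/19,17) (12,17)]

1. After x ≥ 12: [(12,20) (12,9/5) (20,1) (15,20)]
2. After x ≤ 18: [(12,20) (12,9/5) (18,6/5) (18,43/5) (15,20)]
3. After y ≥ 15: [(12,20) (12,15) (310/19,15) (15,20)]
4. After y ≤ 17: [(12,17) (12,15) (310/19,15) (300/19,17)]
5. Canonical ring: [(12,15) (310/19,15) (300/19,17) (12,17)]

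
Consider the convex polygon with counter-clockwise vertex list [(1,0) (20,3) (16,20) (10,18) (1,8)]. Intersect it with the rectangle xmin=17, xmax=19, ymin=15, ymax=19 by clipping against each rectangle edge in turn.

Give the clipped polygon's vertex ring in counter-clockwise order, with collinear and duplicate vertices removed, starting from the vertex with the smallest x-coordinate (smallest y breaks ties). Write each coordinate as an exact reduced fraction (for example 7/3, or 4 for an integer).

1. After x ≥ 17: [(17,48/19) (20,3) (17,63/4)]
2. After x ≤ 19: [(17,48/19) (19,54/19) (19,29/4) (17,63/4)]
3. After y ≥ 15: [(17,15) (292/17,15) (17,63/4)]
4. After y ≤ 19: [(17,15) (292/17,15) (17,63/4)]
5. Canonical ring: [(17,15) (292/17,15) (17,63/4)]

Clipped polygon: [(17,15) (292/17,15) (17,63/4)]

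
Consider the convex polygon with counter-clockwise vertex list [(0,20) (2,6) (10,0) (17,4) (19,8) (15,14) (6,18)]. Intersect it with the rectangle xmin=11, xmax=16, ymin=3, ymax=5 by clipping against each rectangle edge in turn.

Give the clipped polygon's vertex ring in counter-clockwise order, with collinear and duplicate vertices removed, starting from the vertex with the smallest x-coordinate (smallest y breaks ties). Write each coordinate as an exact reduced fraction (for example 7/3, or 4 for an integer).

1. After x ≥ 11: [(11,4/7) (17,4) (19,8) (15,14) (11,142/9)]
2. After x ≤ 16: [(11,4/7) (16,24/7) (16,25/2) (15,14) (11,142/9)]
3. After y ≥ 3: [(11,3) (61/4,3) (16,24/7) (16,25/2) (15,14) (11,142/9)]
4. After y ≤ 5: [(11,5) (11,3) (61/4,3) (16,24/7) (16,5)]
5. Canonical ring: [(11,3) (61/4,3) (16,24/7) (16,5) (11,5)]

Clipped polygon: [(11,3) (61/4,3) (16,24/7) (16,5) (11,5)]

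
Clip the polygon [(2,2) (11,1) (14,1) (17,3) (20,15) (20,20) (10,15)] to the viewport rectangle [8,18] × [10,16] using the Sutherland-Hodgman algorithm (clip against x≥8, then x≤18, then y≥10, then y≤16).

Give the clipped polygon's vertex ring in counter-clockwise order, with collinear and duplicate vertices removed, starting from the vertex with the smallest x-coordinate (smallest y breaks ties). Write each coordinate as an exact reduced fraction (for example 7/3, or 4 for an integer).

Clipped polygon: [(8,10) (18,10) (18,16) (12,16) (10,15) (8,47/4)]

1. After x ≥ 8: [(8,47/4) (8,4/3) (11,1) (14,1) (17,3) (20,15) (20,20) (10,15)]
2. After x ≤ 18: [(8,47/4) (8,4/3) (11,1) (14,1) (17,3) (18,7) (18,19) (10,15)]
3. After y ≥ 10: [(8,47/4) (8,10) (18,10) (18,19) (10,15)]
4. After y ≤ 16: [(8,47/4) (8,10) (18,10) (18,16) (12,16) (10,15)]
5. Canonical ring: [(8,10) (18,10) (18,16) (12,16) (10,15) (8,47/4)]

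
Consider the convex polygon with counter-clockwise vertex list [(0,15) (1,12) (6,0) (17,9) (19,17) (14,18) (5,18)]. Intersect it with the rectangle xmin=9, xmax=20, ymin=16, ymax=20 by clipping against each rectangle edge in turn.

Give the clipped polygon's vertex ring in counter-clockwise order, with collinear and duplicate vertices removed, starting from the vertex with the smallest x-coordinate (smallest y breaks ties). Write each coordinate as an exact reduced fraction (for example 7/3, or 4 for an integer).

Clipped polygon: [(9,16) (75/4,16) (19,17) (14,18) (9,18)]

1. After x ≥ 9: [(9,27/11) (17,9) (19,17) (14,18) (9,18)]
2. After x ≤ 20: [(9,27/11) (17,9) (19,17) (14,18) (9,18)]
3. After y ≥ 16: [(9,16) (75/4,16) (19,17) (14,18) (9,18)]
4. After y ≤ 20: [(9,16) (75/4,16) (19,17) (14,18) (9,18)]
5. Canonical ring: [(9,16) (75/4,16) (19,17) (14,18) (9,18)]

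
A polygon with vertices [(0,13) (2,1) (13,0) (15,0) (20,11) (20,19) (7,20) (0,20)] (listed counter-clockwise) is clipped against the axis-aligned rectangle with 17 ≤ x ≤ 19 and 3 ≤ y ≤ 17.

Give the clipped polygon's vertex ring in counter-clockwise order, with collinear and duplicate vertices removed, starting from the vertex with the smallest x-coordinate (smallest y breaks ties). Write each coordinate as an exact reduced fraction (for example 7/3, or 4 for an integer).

Clipped polygon: [(17,22/5) (19,44/5) (19,17) (17,17)]

1. After x ≥ 17: [(17,22/5) (20,11) (20,19) (17,250/13)]
2. After x ≤ 19: [(17,22/5) (19,44/5) (19,248/13) (17,250/13)]
3. After y ≥ 3: [(17,22/5) (19,44/5) (19,248/13) (17,250/13)]
4. After y ≤ 17: [(17,17) (17,22/5) (19,44/5) (19,17)]
5. Canonical ring: [(17,22/5) (19,44/5) (19,17) (17,17)]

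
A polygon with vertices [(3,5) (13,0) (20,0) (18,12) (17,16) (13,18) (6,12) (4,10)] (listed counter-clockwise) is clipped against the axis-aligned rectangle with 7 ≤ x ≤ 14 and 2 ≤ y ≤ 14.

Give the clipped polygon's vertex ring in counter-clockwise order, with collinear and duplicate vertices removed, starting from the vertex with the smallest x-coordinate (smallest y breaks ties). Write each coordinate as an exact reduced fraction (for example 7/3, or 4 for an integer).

1. After x ≥ 7: [(7,3) (13,0) (20,0) (18,12) (17,16) (13,18) (7,90/7)]
2. After x ≤ 14: [(7,3) (13,0) (14,0) (14,35/2) (13,18) (7,90/7)]
3. After y ≥ 2: [(7,3) (9,2) (14,2) (14,35/2) (13,18) (7,90/7)]
4. After y ≤ 14: [(7,3) (9,2) (14,2) (14,14) (25/3,14) (7,90/7)]
5. Canonical ring: [(7,3) (9,2) (14,2) (14,14) (25/3,14) (7,90/7)]

Clipped polygon: [(7,3) (9,2) (14,2) (14,14) (25/3,14) (7,90/7)]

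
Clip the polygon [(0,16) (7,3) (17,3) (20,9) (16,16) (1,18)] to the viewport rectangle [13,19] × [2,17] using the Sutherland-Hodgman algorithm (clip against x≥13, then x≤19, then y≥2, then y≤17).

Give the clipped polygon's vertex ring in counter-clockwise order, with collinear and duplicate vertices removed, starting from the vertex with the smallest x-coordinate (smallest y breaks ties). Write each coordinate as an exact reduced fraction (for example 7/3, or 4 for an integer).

Clipped polygon: [(13,3) (17,3) (19,7) (19,43/4) (16,16) (13,82/5)]

1. After x ≥ 13: [(13,3) (17,3) (20,9) (16,16) (13,82/5)]
2. After x ≤ 19: [(13,3) (17,3) (19,7) (19,43/4) (16,16) (13,82/5)]
3. After y ≥ 2: [(13,3) (17,3) (19,7) (19,43/4) (16,16) (13,82/5)]
4. After y ≤ 17: [(13,3) (17,3) (19,7) (19,43/4) (16,16) (13,82/5)]
5. Canonical ring: [(13,3) (17,3) (19,7) (19,43/4) (16,16) (13,82/5)]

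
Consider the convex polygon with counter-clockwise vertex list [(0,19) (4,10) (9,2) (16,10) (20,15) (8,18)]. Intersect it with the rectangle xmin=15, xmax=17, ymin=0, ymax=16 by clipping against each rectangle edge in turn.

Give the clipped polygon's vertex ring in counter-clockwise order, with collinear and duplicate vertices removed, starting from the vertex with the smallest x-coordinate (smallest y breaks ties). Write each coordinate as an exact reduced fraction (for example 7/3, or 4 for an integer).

Clipped polygon: [(15,62/7) (16,10) (17,45/4) (17,63/4) (16,16) (15,16)]

1. After x ≥ 15: [(15,62/7) (16,10) (20,15) (15,65/4)]
2. After x ≤ 17: [(15,62/7) (16,10) (17,45/4) (17,63/4) (15,65/4)]
3. After y ≥ 0: [(15,62/7) (16,10) (17,45/4) (17,63/4) (15,65/4)]
4. After y ≤ 16: [(15,16) (15,62/7) (16,10) (17,45/4) (17,63/4) (16,16)]
5. Canonical ring: [(15,62/7) (16,10) (17,45/4) (17,63/4) (16,16) (15,16)]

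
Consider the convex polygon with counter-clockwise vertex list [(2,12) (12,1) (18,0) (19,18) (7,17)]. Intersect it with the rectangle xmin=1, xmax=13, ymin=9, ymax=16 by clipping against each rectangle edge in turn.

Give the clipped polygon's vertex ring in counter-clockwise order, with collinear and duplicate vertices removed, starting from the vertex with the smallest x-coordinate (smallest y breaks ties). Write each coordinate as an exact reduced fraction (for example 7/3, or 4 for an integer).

Clipped polygon: [(2,12) (52/11,9) (13,9) (13,16) (6,16)]

1. After x ≥ 1: [(2,12) (12,1) (18,0) (19,18) (7,17)]
2. After x ≤ 13: [(2,12) (12,1) (13,5/6) (13,35/2) (7,17)]
3. After y ≥ 9: [(2,12) (52/11,9) (13,9) (13,35/2) (7,17)]
4. After y ≤ 16: [(6,16) (2,12) (52/11,9) (13,9) (13,16)]
5. Canonical ring: [(2,12) (52/11,9) (13,9) (13,16) (6,16)]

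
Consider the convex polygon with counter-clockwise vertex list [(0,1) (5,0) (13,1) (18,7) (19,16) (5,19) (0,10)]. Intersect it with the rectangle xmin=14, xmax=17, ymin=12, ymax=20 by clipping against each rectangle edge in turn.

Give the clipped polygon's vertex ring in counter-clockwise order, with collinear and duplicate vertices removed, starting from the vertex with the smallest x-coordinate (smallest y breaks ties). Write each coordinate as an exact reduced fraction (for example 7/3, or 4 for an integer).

1. After x ≥ 14: [(14,11/5) (18,7) (19,16) (14,239/14)]
2. After x ≤ 17: [(14,11/5) (17,29/5) (17,115/7) (14,239/14)]
3. After y ≥ 12: [(14,12) (17,12) (17,115/7) (14,239/14)]
4. After y ≤ 20: [(14,12) (17,12) (17,115/7) (14,239/14)]
5. Canonical ring: [(14,12) (17,12) (17,115/7) (14,239/14)]

Clipped polygon: [(14,12) (17,12) (17,115/7) (14,239/14)]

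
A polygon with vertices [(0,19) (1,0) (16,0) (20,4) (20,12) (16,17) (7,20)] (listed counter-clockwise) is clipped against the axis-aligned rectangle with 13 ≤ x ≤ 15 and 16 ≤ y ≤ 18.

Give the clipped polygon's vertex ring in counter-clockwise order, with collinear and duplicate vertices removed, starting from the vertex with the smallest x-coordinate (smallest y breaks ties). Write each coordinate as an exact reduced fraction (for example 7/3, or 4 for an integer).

Clipped polygon: [(13,16) (15,16) (15,52/3) (13,18)]

1. After x ≥ 13: [(13,0) (16,0) (20,4) (20,12) (16,17) (13,18)]
2. After x ≤ 15: [(13,0) (15,0) (15,52/3) (13,18)]
3. After y ≥ 16: [(13,16) (15,16) (15,52/3) (13,18)]
4. After y ≤ 18: [(13,16) (15,16) (15,52/3) (13,18)]
5. Canonical ring: [(13,16) (15,16) (15,52/3) (13,18)]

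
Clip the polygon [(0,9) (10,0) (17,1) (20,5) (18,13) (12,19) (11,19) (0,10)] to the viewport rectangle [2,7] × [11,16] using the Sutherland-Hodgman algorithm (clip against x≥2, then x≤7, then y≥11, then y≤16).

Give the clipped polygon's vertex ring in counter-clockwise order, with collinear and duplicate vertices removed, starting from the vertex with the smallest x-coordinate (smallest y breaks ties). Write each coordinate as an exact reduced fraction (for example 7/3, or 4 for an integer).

1. After x ≥ 2: [(2,36/5) (10,0) (17,1) (20,5) (18,13) (12,19) (11,19) (2,128/11)]
2. After x ≤ 7: [(2,36/5) (7,27/10) (7,173/11) (2,128/11)]
3. After y ≥ 11: [(2,11) (7,11) (7,173/11) (2,128/11)]
4. After y ≤ 16: [(2,11) (7,11) (7,173/11) (2,128/11)]
5. Canonical ring: [(2,11) (7,11) (7,173/11) (2,128/11)]

Clipped polygon: [(2,11) (7,11) (7,173/11) (2,128/11)]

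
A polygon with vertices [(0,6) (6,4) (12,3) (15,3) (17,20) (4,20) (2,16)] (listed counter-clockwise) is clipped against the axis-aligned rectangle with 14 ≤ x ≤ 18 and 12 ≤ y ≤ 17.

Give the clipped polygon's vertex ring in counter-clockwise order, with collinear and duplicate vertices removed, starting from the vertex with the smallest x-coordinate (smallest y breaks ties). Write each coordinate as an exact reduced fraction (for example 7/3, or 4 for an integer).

1. After x ≥ 14: [(14,3) (15,3) (17,20) (14,20)]
2. After x ≤ 18: [(14,3) (15,3) (17,20) (14,20)]
3. After y ≥ 12: [(14,12) (273/17,12) (17,20) (14,20)]
4. After y ≤ 17: [(14,17) (14,12) (273/17,12) (283/17,17)]
5. Canonical ring: [(14,12) (273/17,12) (283/17,17) (14,17)]

Clipped polygon: [(14,12) (273/17,12) (283/17,17) (14,17)]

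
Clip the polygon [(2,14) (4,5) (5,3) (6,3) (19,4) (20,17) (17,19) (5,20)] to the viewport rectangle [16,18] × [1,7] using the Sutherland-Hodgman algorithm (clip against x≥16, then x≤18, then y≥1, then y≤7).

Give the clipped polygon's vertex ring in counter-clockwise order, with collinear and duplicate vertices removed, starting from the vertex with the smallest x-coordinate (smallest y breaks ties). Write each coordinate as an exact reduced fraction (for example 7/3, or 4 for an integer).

Clipped polygon: [(16,49/13) (18,51/13) (18,7) (16,7)]

1. After x ≥ 16: [(16,49/13) (19,4) (20,17) (17,19) (16,229/12)]
2. After x ≤ 18: [(16,49/13) (18,51/13) (18,55/3) (17,19) (16,229/12)]
3. After y ≥ 1: [(16,49/13) (18,51/13) (18,55/3) (17,19) (16,229/12)]
4. After y ≤ 7: [(16,7) (16,49/13) (18,51/13) (18,7)]
5. Canonical ring: [(16,49/13) (18,51/13) (18,7) (16,7)]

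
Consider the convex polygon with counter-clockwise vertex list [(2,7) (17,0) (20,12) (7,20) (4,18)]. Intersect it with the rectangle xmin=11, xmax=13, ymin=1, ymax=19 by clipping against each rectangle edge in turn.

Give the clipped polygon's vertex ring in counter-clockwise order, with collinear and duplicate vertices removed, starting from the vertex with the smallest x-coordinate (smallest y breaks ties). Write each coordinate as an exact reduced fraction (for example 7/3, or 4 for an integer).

Clipped polygon: [(11,14/5) (13,28/15) (13,212/13) (11,228/13)]

1. After x ≥ 11: [(11,14/5) (17,0) (20,12) (11,228/13)]
2. After x ≤ 13: [(11,14/5) (13,28/15) (13,212/13) (11,228/13)]
3. After y ≥ 1: [(11,14/5) (13,28/15) (13,212/13) (11,228/13)]
4. After y ≤ 19: [(11,14/5) (13,28/15) (13,212/13) (11,228/13)]
5. Canonical ring: [(11,14/5) (13,28/15) (13,212/13) (11,228/13)]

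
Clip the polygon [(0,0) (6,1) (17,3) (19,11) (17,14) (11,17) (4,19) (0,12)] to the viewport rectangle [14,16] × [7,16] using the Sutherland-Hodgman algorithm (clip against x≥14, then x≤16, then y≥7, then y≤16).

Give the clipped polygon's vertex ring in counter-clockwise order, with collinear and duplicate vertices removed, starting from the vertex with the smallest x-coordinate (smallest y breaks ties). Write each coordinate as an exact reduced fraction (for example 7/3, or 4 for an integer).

Clipped polygon: [(14,7) (16,7) (16,29/2) (14,31/2)]

1. After x ≥ 14: [(14,27/11) (17,3) (19,11) (17,14) (14,31/2)]
2. After x ≤ 16: [(14,27/11) (16,31/11) (16,29/2) (14,31/2)]
3. After y ≥ 7: [(14,7) (16,7) (16,29/2) (14,31/2)]
4. After y ≤ 16: [(14,7) (16,7) (16,29/2) (14,31/2)]
5. Canonical ring: [(14,7) (16,7) (16,29/2) (14,31/2)]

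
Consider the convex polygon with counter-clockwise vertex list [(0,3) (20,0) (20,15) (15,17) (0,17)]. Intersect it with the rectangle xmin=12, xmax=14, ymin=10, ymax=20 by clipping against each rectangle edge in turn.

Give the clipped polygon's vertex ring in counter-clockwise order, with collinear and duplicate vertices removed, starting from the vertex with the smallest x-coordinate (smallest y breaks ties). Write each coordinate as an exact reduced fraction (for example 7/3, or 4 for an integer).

Clipped polygon: [(12,10) (14,10) (14,17) (12,17)]

1. After x ≥ 12: [(12,6/5) (20,0) (20,15) (15,17) (12,17)]
2. After x ≤ 14: [(12,6/5) (14,9/10) (14,17) (12,17)]
3. After y ≥ 10: [(12,10) (14,10) (14,17) (12,17)]
4. After y ≤ 20: [(12,10) (14,10) (14,17) (12,17)]
5. Canonical ring: [(12,10) (14,10) (14,17) (12,17)]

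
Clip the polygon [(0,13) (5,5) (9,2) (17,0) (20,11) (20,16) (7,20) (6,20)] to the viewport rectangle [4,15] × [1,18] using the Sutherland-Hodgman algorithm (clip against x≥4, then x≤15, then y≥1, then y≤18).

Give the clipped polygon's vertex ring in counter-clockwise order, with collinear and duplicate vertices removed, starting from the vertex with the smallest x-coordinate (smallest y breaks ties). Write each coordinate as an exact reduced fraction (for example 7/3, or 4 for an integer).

Clipped polygon: [(4,33/5) (5,5) (9,2) (13,1) (15,1) (15,228/13) (27/2,18) (30/7,18) (4,53/3)]

1. After x ≥ 4: [(4,53/3) (4,33/5) (5,5) (9,2) (17,0) (20,11) (20,16) (7,20) (6,20)]
2. After x ≤ 15: [(4,53/3) (4,33/5) (5,5) (9,2) (15,1/2) (15,228/13) (7,20) (6,20)]
3. After y ≥ 1: [(4,53/3) (4,33/5) (5,5) (9,2) (13,1) (15,1) (15,228/13) (7,20) (6,20)]
4. After y ≤ 18: [(30/7,18) (4,53/3) (4,33/5) (5,5) (9,2) (13,1) (15,1) (15,228/13) (27/2,18)]
5. Canonical ring: [(4,33/5) (5,5) (9,2) (13,1) (15,1) (15,228/13) (27/2,18) (30/7,18) (4,53/3)]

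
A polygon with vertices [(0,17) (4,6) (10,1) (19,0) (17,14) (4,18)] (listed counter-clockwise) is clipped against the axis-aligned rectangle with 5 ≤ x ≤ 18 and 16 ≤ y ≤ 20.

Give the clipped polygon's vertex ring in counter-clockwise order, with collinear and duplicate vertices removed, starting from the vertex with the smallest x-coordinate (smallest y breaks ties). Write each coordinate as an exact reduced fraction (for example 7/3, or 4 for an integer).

1. After x ≥ 5: [(5,31/6) (10,1) (19,0) (17,14) (5,230/13)]
2. After x ≤ 18: [(5,31/6) (10,1) (18,1/9) (18,7) (17,14) (5,230/13)]
3. After y ≥ 16: [(5,16) (21/2,16) (5,230/13)]
4. After y ≤ 20: [(5,16) (21/2,16) (5,230/13)]
5. Canonical ring: [(5,16) (21/2,16) (5,230/13)]

Clipped polygon: [(5,16) (21/2,16) (5,230/13)]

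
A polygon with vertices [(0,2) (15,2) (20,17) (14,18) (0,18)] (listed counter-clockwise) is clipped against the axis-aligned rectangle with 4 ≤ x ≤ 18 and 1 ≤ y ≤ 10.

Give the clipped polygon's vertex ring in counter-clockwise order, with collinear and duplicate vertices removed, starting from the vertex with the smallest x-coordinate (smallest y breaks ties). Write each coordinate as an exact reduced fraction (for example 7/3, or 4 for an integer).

Clipped polygon: [(4,2) (15,2) (53/3,10) (4,10)]

1. After x ≥ 4: [(4,2) (15,2) (20,17) (14,18) (4,18)]
2. After x ≤ 18: [(4,2) (15,2) (18,11) (18,52/3) (14,18) (4,18)]
3. After y ≥ 1: [(4,2) (15,2) (18,11) (18,52/3) (14,18) (4,18)]
4. After y ≤ 10: [(4,10) (4,2) (15,2) (53/3,10)]
5. Canonical ring: [(4,2) (15,2) (53/3,10) (4,10)]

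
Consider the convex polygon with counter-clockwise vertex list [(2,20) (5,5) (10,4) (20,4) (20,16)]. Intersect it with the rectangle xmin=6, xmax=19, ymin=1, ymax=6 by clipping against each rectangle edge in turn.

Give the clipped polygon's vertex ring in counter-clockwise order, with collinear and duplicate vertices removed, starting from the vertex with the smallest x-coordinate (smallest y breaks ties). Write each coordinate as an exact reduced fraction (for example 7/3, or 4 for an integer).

1. After x ≥ 6: [(6,172/9) (6,24/5) (10,4) (20,4) (20,16)]
2. After x ≤ 19: [(19,146/9) (6,172/9) (6,24/5) (10,4) (19,4)]
3. After y ≥ 1: [(19,146/9) (6,172/9) (6,24/5) (10,4) (19,4)]
4. After y ≤ 6: [(19,6) (6,6) (6,24/5) (10,4) (19,4)]
5. Canonical ring: [(6,24/5) (10,4) (19,4) (19,6) (6,6)]

Clipped polygon: [(6,24/5) (10,4) (19,4) (19,6) (6,6)]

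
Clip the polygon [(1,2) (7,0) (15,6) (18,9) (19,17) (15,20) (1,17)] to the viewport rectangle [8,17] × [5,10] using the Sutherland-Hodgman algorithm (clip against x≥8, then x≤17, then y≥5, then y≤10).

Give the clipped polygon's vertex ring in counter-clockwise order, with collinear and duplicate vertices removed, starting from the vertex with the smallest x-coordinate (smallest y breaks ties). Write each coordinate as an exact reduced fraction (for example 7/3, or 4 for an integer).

1. After x ≥ 8: [(8,3/4) (15,6) (18,9) (19,17) (15,20) (8,37/2)]
2. After x ≤ 17: [(8,3/4) (15,6) (17,8) (17,37/2) (15,20) (8,37/2)]
3. After y ≥ 5: [(8,5) (41/3,5) (15,6) (17,8) (17,37/2) (15,20) (8,37/2)]
4. After y ≤ 10: [(8,10) (8,5) (41/3,5) (15,6) (17,8) (17,10)]
5. Canonical ring: [(8,5) (41/3,5) (15,6) (17,8) (17,10) (8,10)]

Clipped polygon: [(8,5) (41/3,5) (15,6) (17,8) (17,10) (8,10)]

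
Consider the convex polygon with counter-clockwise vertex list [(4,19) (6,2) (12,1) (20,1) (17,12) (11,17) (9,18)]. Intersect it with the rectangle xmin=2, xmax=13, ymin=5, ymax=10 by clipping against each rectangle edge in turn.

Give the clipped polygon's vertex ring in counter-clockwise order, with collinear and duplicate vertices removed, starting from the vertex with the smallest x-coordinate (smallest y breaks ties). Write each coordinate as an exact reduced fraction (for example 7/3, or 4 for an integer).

Clipped polygon: [(86/17,10) (96/17,5) (13,5) (13,10)]

1. After x ≥ 2: [(4,19) (6,2) (12,1) (20,1) (17,12) (11,17) (9,18)]
2. After x ≤ 13: [(4,19) (6,2) (12,1) (13,1) (13,46/3) (11,17) (9,18)]
3. After y ≥ 5: [(4,19) (96/17,5) (13,5) (13,46/3) (11,17) (9,18)]
4. After y ≤ 10: [(86/17,10) (96/17,5) (13,5) (13,10)]
5. Canonical ring: [(86/17,10) (96/17,5) (13,5) (13,10)]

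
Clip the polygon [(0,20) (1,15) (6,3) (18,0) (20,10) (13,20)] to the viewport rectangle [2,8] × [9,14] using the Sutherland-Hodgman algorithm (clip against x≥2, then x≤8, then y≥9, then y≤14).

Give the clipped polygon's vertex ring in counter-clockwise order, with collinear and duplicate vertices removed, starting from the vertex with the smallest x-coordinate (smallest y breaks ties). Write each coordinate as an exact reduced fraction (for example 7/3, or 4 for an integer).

Clipped polygon: [(2,63/5) (7/2,9) (8,9) (8,14) (2,14)]

1. After x ≥ 2: [(2,20) (2,63/5) (6,3) (18,0) (20,10) (13,20)]
2. After x ≤ 8: [(8,20) (2,20) (2,63/5) (6,3) (8,5/2)]
3. After y ≥ 9: [(8,9) (8,20) (2,20) (2,63/5) (7/2,9)]
4. After y ≤ 14: [(8,9) (8,14) (2,14) (2,63/5) (7/2,9)]
5. Canonical ring: [(2,63/5) (7/2,9) (8,9) (8,14) (2,14)]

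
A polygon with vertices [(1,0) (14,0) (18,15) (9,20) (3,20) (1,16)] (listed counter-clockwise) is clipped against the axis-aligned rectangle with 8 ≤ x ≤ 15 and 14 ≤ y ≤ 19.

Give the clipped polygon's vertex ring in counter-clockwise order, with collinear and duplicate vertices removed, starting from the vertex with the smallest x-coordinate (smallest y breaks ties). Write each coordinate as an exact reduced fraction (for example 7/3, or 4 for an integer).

Clipped polygon: [(8,14) (15,14) (15,50/3) (54/5,19) (8,19)]

1. After x ≥ 8: [(8,0) (14,0) (18,15) (9,20) (8,20)]
2. After x ≤ 15: [(8,0) (14,0) (15,15/4) (15,50/3) (9,20) (8,20)]
3. After y ≥ 14: [(8,14) (15,14) (15,50/3) (9,20) (8,20)]
4. After y ≤ 19: [(8,19) (8,14) (15,14) (15,50/3) (54/5,19)]
5. Canonical ring: [(8,14) (15,14) (15,50/3) (54/5,19) (8,19)]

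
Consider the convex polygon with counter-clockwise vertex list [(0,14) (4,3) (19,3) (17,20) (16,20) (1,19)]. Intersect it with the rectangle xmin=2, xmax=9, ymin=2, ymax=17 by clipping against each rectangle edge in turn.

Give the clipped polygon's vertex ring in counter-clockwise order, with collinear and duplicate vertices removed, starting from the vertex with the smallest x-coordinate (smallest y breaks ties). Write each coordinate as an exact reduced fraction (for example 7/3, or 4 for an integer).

Clipped polygon: [(2,17/2) (4,3) (9,3) (9,17) (2,17)]

1. After x ≥ 2: [(2,17/2) (4,3) (19,3) (17,20) (16,20) (2,286/15)]
2. After x ≤ 9: [(2,17/2) (4,3) (9,3) (9,293/15) (2,286/15)]
3. After y ≥ 2: [(2,17/2) (4,3) (9,3) (9,293/15) (2,286/15)]
4. After y ≤ 17: [(2,17) (2,17/2) (4,3) (9,3) (9,17)]
5. Canonical ring: [(2,17/2) (4,3) (9,3) (9,17) (2,17)]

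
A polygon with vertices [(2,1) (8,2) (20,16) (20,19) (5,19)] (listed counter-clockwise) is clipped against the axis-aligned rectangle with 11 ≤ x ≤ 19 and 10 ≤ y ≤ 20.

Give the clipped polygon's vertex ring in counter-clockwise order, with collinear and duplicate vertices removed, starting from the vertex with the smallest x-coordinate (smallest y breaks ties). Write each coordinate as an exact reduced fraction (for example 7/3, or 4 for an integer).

Clipped polygon: [(11,10) (104/7,10) (19,89/6) (19,19) (11,19)]

1. After x ≥ 11: [(11,11/2) (20,16) (20,19) (11,19)]
2. After x ≤ 19: [(11,11/2) (19,89/6) (19,19) (11,19)]
3. After y ≥ 10: [(11,10) (104/7,10) (19,89/6) (19,19) (11,19)]
4. After y ≤ 20: [(11,10) (104/7,10) (19,89/6) (19,19) (11,19)]
5. Canonical ring: [(11,10) (104/7,10) (19,89/6) (19,19) (11,19)]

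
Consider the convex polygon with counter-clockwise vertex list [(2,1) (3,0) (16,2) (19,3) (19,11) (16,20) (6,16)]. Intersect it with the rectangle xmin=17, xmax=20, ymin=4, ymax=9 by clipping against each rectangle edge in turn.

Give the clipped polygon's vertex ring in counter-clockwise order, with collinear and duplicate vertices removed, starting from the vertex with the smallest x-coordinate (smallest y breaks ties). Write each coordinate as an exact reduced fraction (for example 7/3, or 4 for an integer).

Clipped polygon: [(17,4) (19,4) (19,9) (17,9)]

1. After x ≥ 17: [(17,7/3) (19,3) (19,11) (17,17)]
2. After x ≤ 20: [(17,7/3) (19,3) (19,11) (17,17)]
3. After y ≥ 4: [(17,4) (19,4) (19,11) (17,17)]
4. After y ≤ 9: [(17,9) (17,4) (19,4) (19,9)]
5. Canonical ring: [(17,4) (19,4) (19,9) (17,9)]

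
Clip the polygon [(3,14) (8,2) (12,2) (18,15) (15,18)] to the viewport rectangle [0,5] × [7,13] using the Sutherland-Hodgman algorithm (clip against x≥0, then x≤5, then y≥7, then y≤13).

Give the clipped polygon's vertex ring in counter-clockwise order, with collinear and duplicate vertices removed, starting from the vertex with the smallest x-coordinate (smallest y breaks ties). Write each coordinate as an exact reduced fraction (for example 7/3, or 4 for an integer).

1. After x ≥ 0: [(3,14) (8,2) (12,2) (18,15) (15,18)]
2. After x ≤ 5: [(5,44/3) (3,14) (5,46/5)]
3. After y ≥ 7: [(5,44/3) (3,14) (5,46/5)]
4. After y ≤ 13: [(5,13) (41/12,13) (5,46/5)]
5. Canonical ring: [(41/12,13) (5,46/5) (5,13)]

Clipped polygon: [(41/12,13) (5,46/5) (5,13)]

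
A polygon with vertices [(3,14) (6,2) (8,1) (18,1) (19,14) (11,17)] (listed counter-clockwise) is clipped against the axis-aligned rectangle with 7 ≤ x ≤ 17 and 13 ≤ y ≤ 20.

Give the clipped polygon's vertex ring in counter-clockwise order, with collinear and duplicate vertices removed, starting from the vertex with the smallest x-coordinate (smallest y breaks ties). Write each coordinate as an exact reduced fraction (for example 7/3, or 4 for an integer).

1. After x ≥ 7: [(7,31/2) (7,3/2) (8,1) (18,1) (19,14) (11,17)]
2. After x ≤ 17: [(7,31/2) (7,3/2) (8,1) (17,1) (17,59/4) (11,17)]
3. After y ≥ 13: [(7,31/2) (7,13) (17,13) (17,59/4) (11,17)]
4. After y ≤ 20: [(7,31/2) (7,13) (17,13) (17,59/4) (11,17)]
5. Canonical ring: [(7,13) (17,13) (17,59/4) (11,17) (7,31/2)]

Clipped polygon: [(7,13) (17,13) (17,59/4) (11,17) (7,31/2)]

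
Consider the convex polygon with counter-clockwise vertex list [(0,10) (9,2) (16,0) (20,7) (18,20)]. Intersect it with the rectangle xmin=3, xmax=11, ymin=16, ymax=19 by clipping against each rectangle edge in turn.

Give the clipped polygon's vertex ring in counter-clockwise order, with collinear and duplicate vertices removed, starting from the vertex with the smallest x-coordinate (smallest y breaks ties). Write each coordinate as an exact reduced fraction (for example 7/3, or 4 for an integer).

Clipped polygon: [(54/5,16) (11,16) (11,145/9)]

1. After x ≥ 3: [(3,35/3) (3,22/3) (9,2) (16,0) (20,7) (18,20)]
2. After x ≤ 11: [(11,145/9) (3,35/3) (3,22/3) (9,2) (11,10/7)]
3. After y ≥ 16: [(11,16) (11,145/9) (54/5,16)]
4. After y ≤ 19: [(11,16) (11,145/9) (54/5,16)]
5. Canonical ring: [(54/5,16) (11,16) (11,145/9)]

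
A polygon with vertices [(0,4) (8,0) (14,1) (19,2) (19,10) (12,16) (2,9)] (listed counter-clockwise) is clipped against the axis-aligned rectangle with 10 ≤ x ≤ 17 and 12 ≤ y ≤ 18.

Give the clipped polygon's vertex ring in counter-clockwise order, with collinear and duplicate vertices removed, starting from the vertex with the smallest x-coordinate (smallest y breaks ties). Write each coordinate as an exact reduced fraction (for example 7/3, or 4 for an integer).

1. After x ≥ 10: [(10,1/3) (14,1) (19,2) (19,10) (12,16) (10,73/5)]
2. After x ≤ 17: [(10,1/3) (14,1) (17,8/5) (17,82/7) (12,16) (10,73/5)]
3. After y ≥ 12: [(10,12) (50/3,12) (12,16) (10,73/5)]
4. After y ≤ 18: [(10,12) (50/3,12) (12,16) (10,73/5)]
5. Canonical ring: [(10,12) (50/3,12) (12,16) (10,73/5)]

Clipped polygon: [(10,12) (50/3,12) (12,16) (10,73/5)]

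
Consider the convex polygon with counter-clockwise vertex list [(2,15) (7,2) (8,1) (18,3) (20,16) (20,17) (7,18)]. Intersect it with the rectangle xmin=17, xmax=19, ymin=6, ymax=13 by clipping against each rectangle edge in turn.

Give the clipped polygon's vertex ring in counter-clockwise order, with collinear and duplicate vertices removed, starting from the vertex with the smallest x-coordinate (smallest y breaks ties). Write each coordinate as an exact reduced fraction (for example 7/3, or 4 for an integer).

1. After x ≥ 17: [(17,14/5) (18,3) (20,16) (20,17) (17,224/13)]
2. After x ≤ 19: [(17,14/5) (18,3) (19,19/2) (19,222/13) (17,224/13)]
3. After y ≥ 6: [(17,6) (240/13,6) (19,19/2) (19,222/13) (17,224/13)]
4. After y ≤ 13: [(17,13) (17,6) (240/13,6) (19,19/2) (19,13)]
5. Canonical ring: [(17,6) (240/13,6) (19,19/2) (19,13) (17,13)]

Clipped polygon: [(17,6) (240/13,6) (19,19/2) (19,13) (17,13)]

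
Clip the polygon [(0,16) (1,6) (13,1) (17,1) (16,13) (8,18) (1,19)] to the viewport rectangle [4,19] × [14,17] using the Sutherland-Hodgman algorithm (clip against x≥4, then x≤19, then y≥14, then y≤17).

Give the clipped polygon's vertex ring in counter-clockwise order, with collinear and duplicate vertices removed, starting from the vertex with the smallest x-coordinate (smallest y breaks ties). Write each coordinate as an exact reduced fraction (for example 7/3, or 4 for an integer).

Clipped polygon: [(4,14) (72/5,14) (48/5,17) (4,17)]

1. After x ≥ 4: [(4,19/4) (13,1) (17,1) (16,13) (8,18) (4,130/7)]
2. After x ≤ 19: [(4,19/4) (13,1) (17,1) (16,13) (8,18) (4,130/7)]
3. After y ≥ 14: [(4,14) (72/5,14) (8,18) (4,130/7)]
4. After y ≤ 17: [(4,17) (4,14) (72/5,14) (48/5,17)]
5. Canonical ring: [(4,14) (72/5,14) (48/5,17) (4,17)]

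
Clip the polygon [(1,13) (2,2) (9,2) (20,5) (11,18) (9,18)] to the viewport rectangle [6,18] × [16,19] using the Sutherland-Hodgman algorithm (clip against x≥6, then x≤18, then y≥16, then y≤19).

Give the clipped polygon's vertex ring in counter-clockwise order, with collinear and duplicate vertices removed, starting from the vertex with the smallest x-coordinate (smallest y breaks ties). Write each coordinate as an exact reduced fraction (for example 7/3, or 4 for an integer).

1. After x ≥ 6: [(6,129/8) (6,2) (9,2) (20,5) (11,18) (9,18)]
2. After x ≤ 18: [(6,129/8) (6,2) (9,2) (18,49/11) (18,71/9) (11,18) (9,18)]
3. After y ≥ 16: [(6,129/8) (6,16) (161/13,16) (11,18) (9,18)]
4. After y ≤ 19: [(6,129/8) (6,16) (161/13,16) (11,18) (9,18)]
5. Canonical ring: [(6,16) (161/13,16) (11,18) (9,18) (6,129/8)]

Clipped polygon: [(6,16) (161/13,16) (11,18) (9,18) (6,129/8)]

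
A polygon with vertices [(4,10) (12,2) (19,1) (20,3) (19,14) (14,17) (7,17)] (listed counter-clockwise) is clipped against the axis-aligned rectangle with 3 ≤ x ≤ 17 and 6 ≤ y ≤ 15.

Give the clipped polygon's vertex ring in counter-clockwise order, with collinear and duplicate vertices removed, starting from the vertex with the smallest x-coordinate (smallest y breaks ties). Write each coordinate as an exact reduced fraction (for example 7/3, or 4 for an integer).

1. After x ≥ 3: [(4,10) (12,2) (19,1) (20,3) (19,14) (14,17) (7,17)]
2. After x ≤ 17: [(4,10) (12,2) (17,9/7) (17,76/5) (14,17) (7,17)]
3. After y ≥ 6: [(4,10) (8,6) (17,6) (17,76/5) (14,17) (7,17)]
4. After y ≤ 15: [(43/7,15) (4,10) (8,6) (17,6) (17,15)]
5. Canonical ring: [(4,10) (8,6) (17,6) (17,15) (43/7,15)]

Clipped polygon: [(4,10) (8,6) (17,6) (17,15) (43/7,15)]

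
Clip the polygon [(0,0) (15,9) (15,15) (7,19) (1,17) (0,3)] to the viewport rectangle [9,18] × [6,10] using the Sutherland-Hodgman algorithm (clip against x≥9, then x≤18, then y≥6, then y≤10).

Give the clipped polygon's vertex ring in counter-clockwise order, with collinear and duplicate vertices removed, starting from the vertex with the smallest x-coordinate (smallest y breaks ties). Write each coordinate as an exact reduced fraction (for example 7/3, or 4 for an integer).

Clipped polygon: [(9,6) (10,6) (15,9) (15,10) (9,10)]

1. After x ≥ 9: [(9,27/5) (15,9) (15,15) (9,18)]
2. After x ≤ 18: [(9,27/5) (15,9) (15,15) (9,18)]
3. After y ≥ 6: [(9,6) (10,6) (15,9) (15,15) (9,18)]
4. After y ≤ 10: [(9,10) (9,6) (10,6) (15,9) (15,10)]
5. Canonical ring: [(9,6) (10,6) (15,9) (15,10) (9,10)]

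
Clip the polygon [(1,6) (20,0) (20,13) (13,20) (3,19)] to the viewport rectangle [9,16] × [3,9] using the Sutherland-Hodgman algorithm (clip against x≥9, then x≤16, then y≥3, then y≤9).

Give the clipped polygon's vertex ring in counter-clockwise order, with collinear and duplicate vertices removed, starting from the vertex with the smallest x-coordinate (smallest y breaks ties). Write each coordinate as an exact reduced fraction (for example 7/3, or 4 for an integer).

1. After x ≥ 9: [(9,66/19) (20,0) (20,13) (13,20) (9,98/5)]
2. After x ≤ 16: [(9,66/19) (16,24/19) (16,17) (13,20) (9,98/5)]
3. After y ≥ 3: [(9,66/19) (21/2,3) (16,3) (16,17) (13,20) (9,98/5)]
4. After y ≤ 9: [(9,9) (9,66/19) (21/2,3) (16,3) (16,9)]
5. Canonical ring: [(9,66/19) (21/2,3) (16,3) (16,9) (9,9)]

Clipped polygon: [(9,66/19) (21/2,3) (16,3) (16,9) (9,9)]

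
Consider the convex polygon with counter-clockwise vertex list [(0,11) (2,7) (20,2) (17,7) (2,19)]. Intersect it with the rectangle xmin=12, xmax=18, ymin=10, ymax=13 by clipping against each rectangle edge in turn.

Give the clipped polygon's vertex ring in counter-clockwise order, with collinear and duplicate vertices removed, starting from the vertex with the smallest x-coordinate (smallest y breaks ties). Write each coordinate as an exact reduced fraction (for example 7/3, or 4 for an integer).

1. After x ≥ 12: [(12,38/9) (20,2) (17,7) (12,11)]
2. After x ≤ 18: [(12,38/9) (18,23/9) (18,16/3) (17,7) (12,11)]
3. After y ≥ 10: [(12,10) (53/4,10) (12,11)]
4. After y ≤ 13: [(12,10) (53/4,10) (12,11)]
5. Canonical ring: [(12,10) (53/4,10) (12,11)]

Clipped polygon: [(12,10) (53/4,10) (12,11)]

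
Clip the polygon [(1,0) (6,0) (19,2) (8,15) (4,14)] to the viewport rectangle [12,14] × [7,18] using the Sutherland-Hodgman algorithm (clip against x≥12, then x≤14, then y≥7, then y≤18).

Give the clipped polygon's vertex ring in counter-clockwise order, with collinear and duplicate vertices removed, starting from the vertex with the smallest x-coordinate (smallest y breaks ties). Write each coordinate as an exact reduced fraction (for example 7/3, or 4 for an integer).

Clipped polygon: [(12,7) (14,7) (14,87/11) (12,113/11)]

1. After x ≥ 12: [(12,12/13) (19,2) (12,113/11)]
2. After x ≤ 14: [(12,12/13) (14,16/13) (14,87/11) (12,113/11)]
3. After y ≥ 7: [(12,7) (14,7) (14,87/11) (12,113/11)]
4. After y ≤ 18: [(12,7) (14,7) (14,87/11) (12,113/11)]
5. Canonical ring: [(12,7) (14,7) (14,87/11) (12,113/11)]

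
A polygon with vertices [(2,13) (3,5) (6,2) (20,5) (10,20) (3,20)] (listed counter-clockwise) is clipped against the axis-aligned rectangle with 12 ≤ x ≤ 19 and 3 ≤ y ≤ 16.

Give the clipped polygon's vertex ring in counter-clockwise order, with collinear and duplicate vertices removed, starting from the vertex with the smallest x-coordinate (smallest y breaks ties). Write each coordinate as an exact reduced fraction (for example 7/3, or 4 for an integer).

1. After x ≥ 12: [(12,23/7) (20,5) (12,17)]
2. After x ≤ 19: [(12,23/7) (19,67/14) (19,13/2) (12,17)]
3. After y ≥ 3: [(12,23/7) (19,67/14) (19,13/2) (12,17)]
4. After y ≤ 16: [(12,16) (12,23/7) (19,67/14) (19,13/2) (38/3,16)]
5. Canonical ring: [(12,23/7) (19,67/14) (19,13/2) (38/3,16) (12,16)]

Clipped polygon: [(12,23/7) (19,67/14) (19,13/2) (38/3,16) (12,16)]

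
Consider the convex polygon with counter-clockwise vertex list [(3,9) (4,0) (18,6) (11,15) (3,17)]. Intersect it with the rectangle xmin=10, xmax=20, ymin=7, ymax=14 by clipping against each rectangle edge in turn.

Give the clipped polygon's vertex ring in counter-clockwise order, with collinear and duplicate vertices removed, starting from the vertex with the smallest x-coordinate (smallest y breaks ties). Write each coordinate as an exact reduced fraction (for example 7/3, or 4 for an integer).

Clipped polygon: [(10,7) (155/9,7) (106/9,14) (10,14)]

1. After x ≥ 10: [(10,18/7) (18,6) (11,15) (10,61/4)]
2. After x ≤ 20: [(10,18/7) (18,6) (11,15) (10,61/4)]
3. After y ≥ 7: [(10,7) (155/9,7) (11,15) (10,61/4)]
4. After y ≤ 14: [(10,14) (10,7) (155/9,7) (106/9,14)]
5. Canonical ring: [(10,7) (155/9,7) (106/9,14) (10,14)]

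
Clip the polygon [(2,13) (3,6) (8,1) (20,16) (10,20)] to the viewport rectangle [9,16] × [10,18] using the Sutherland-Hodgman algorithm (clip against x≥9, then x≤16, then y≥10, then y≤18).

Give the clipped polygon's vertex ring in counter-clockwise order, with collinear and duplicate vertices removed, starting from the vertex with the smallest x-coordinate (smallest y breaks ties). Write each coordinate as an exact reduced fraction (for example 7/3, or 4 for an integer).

Clipped polygon: [(9,10) (76/5,10) (16,11) (16,88/5) (15,18) (9,18)]

1. After x ≥ 9: [(9,153/8) (9,9/4) (20,16) (10,20)]
2. After x ≤ 16: [(9,153/8) (9,9/4) (16,11) (16,88/5) (10,20)]
3. After y ≥ 10: [(9,153/8) (9,10) (76/5,10) (16,11) (16,88/5) (10,20)]
4. After y ≤ 18: [(9,18) (9,10) (76/5,10) (16,11) (16,88/5) (15,18)]
5. Canonical ring: [(9,10) (76/5,10) (16,11) (16,88/5) (15,18) (9,18)]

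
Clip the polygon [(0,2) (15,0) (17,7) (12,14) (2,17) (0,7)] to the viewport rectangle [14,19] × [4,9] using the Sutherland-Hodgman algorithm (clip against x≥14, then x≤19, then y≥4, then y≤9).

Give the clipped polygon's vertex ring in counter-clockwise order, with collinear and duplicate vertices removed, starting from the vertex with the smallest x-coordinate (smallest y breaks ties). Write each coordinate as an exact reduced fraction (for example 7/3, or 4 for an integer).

1. After x ≥ 14: [(14,2/15) (15,0) (17,7) (14,56/5)]
2. After x ≤ 19: [(14,2/15) (15,0) (17,7) (14,56/5)]
3. After y ≥ 4: [(14,4) (113/7,4) (17,7) (14,56/5)]
4. After y ≤ 9: [(14,9) (14,4) (113/7,4) (17,7) (109/7,9)]
5. Canonical ring: [(14,4) (113/7,4) (17,7) (109/7,9) (14,9)]

Clipped polygon: [(14,4) (113/7,4) (17,7) (109/7,9) (14,9)]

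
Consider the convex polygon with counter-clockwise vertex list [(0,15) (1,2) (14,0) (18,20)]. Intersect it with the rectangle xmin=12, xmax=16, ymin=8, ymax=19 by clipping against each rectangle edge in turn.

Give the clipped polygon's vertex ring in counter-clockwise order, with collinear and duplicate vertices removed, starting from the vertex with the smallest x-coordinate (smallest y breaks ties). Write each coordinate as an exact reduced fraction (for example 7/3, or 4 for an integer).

1. After x ≥ 12: [(12,55/3) (12,4/13) (14,0) (18,20)]
2. After x ≤ 16: [(16,175/9) (12,55/3) (12,4/13) (14,0) (16,10)]
3. After y ≥ 8: [(16,175/9) (12,55/3) (12,8) (78/5,8) (16,10)]
4. After y ≤ 19: [(16,19) (72/5,19) (12,55/3) (12,8) (78/5,8) (16,10)]
5. Canonical ring: [(12,8) (78/5,8) (16,10) (16,19) (72/5,19) (12,55/3)]

Clipped polygon: [(12,8) (78/5,8) (16,10) (16,19) (72/5,19) (12,55/3)]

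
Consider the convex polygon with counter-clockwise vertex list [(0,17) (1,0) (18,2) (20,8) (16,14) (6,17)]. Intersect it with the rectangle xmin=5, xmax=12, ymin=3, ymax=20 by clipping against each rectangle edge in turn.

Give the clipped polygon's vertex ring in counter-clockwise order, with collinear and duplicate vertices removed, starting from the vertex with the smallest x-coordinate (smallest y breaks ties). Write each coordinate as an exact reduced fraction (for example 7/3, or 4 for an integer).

Clipped polygon: [(5,3) (12,3) (12,76/5) (6,17) (5,17)]

1. After x ≥ 5: [(5,17) (5,8/17) (18,2) (20,8) (16,14) (6,17)]
2. After x ≤ 12: [(5,17) (5,8/17) (12,22/17) (12,76/5) (6,17)]
3. After y ≥ 3: [(5,17) (5,3) (12,3) (12,76/5) (6,17)]
4. After y ≤ 20: [(5,17) (5,3) (12,3) (12,76/5) (6,17)]
5. Canonical ring: [(5,3) (12,3) (12,76/5) (6,17) (5,17)]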